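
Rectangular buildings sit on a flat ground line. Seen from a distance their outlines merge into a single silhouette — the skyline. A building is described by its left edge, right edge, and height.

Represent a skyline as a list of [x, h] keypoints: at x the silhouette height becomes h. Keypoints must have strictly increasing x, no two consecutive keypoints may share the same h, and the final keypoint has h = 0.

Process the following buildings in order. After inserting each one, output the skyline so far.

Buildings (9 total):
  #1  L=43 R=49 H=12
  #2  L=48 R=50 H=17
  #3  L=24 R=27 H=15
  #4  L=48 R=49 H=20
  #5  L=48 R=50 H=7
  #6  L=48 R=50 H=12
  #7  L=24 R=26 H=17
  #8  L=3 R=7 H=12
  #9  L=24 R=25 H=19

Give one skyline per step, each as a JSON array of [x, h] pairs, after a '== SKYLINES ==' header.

== SKYLINES ==
[[43,12],[49,0]]
[[43,12],[48,17],[50,0]]
[[24,15],[27,0],[43,12],[48,17],[50,0]]
[[24,15],[27,0],[43,12],[48,20],[49,17],[50,0]]
[[24,15],[27,0],[43,12],[48,20],[49,17],[50,0]]
[[24,15],[27,0],[43,12],[48,20],[49,17],[50,0]]
[[24,17],[26,15],[27,0],[43,12],[48,20],[49,17],[50,0]]
[[3,12],[7,0],[24,17],[26,15],[27,0],[43,12],[48,20],[49,17],[50,0]]
[[3,12],[7,0],[24,19],[25,17],[26,15],[27,0],[43,12],[48,20],[49,17],[50,0]]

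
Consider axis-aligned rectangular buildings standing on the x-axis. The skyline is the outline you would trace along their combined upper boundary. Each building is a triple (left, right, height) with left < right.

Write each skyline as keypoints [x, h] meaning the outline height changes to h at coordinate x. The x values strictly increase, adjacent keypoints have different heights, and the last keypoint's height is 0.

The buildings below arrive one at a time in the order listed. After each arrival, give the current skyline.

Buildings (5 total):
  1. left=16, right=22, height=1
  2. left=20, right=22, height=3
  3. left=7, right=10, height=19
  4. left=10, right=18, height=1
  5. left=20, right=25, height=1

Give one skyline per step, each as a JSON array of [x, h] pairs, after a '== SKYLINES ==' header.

== SKYLINES ==
[[16,1],[22,0]]
[[16,1],[20,3],[22,0]]
[[7,19],[10,0],[16,1],[20,3],[22,0]]
[[7,19],[10,1],[20,3],[22,0]]
[[7,19],[10,1],[20,3],[22,1],[25,0]]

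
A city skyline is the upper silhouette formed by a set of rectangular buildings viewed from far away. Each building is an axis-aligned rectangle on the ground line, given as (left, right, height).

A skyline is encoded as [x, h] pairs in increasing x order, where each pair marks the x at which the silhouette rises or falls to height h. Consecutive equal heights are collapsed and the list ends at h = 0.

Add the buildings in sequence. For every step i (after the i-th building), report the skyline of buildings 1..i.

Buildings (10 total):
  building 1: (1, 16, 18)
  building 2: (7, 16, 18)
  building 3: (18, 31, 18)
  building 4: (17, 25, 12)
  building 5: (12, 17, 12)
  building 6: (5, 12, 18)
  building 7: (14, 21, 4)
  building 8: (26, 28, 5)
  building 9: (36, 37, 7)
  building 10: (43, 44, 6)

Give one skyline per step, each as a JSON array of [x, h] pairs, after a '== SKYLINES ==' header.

== SKYLINES ==
[[1,18],[16,0]]
[[1,18],[16,0]]
[[1,18],[16,0],[18,18],[31,0]]
[[1,18],[16,0],[17,12],[18,18],[31,0]]
[[1,18],[16,12],[18,18],[31,0]]
[[1,18],[16,12],[18,18],[31,0]]
[[1,18],[16,12],[18,18],[31,0]]
[[1,18],[16,12],[18,18],[31,0]]
[[1,18],[16,12],[18,18],[31,0],[36,7],[37,0]]
[[1,18],[16,12],[18,18],[31,0],[36,7],[37,0],[43,6],[44,0]]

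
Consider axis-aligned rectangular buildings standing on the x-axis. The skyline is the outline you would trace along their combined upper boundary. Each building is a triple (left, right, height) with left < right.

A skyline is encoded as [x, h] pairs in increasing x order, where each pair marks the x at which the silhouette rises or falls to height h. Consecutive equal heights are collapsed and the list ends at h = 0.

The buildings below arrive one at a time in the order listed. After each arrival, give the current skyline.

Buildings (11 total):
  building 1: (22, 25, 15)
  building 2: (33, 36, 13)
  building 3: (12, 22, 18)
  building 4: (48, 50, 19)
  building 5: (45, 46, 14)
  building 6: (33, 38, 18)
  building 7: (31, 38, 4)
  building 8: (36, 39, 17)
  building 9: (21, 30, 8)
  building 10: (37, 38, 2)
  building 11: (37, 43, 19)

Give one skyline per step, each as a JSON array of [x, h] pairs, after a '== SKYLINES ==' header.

== SKYLINES ==
[[22,15],[25,0]]
[[22,15],[25,0],[33,13],[36,0]]
[[12,18],[22,15],[25,0],[33,13],[36,0]]
[[12,18],[22,15],[25,0],[33,13],[36,0],[48,19],[50,0]]
[[12,18],[22,15],[25,0],[33,13],[36,0],[45,14],[46,0],[48,19],[50,0]]
[[12,18],[22,15],[25,0],[33,18],[38,0],[45,14],[46,0],[48,19],[50,0]]
[[12,18],[22,15],[25,0],[31,4],[33,18],[38,0],[45,14],[46,0],[48,19],[50,0]]
[[12,18],[22,15],[25,0],[31,4],[33,18],[38,17],[39,0],[45,14],[46,0],[48,19],[50,0]]
[[12,18],[22,15],[25,8],[30,0],[31,4],[33,18],[38,17],[39,0],[45,14],[46,0],[48,19],[50,0]]
[[12,18],[22,15],[25,8],[30,0],[31,4],[33,18],[38,17],[39,0],[45,14],[46,0],[48,19],[50,0]]
[[12,18],[22,15],[25,8],[30,0],[31,4],[33,18],[37,19],[43,0],[45,14],[46,0],[48,19],[50,0]]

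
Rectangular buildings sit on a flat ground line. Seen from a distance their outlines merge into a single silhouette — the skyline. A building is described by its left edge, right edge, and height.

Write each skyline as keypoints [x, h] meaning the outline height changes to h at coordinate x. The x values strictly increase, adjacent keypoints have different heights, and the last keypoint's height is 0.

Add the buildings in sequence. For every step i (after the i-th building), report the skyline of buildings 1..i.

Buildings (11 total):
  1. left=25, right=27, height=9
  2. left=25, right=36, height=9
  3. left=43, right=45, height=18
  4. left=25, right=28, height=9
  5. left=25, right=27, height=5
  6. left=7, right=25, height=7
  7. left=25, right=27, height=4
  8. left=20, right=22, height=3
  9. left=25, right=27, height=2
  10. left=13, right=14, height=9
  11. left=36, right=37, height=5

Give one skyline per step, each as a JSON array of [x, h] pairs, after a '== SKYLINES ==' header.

== SKYLINES ==
[[25,9],[27,0]]
[[25,9],[36,0]]
[[25,9],[36,0],[43,18],[45,0]]
[[25,9],[36,0],[43,18],[45,0]]
[[25,9],[36,0],[43,18],[45,0]]
[[7,7],[25,9],[36,0],[43,18],[45,0]]
[[7,7],[25,9],[36,0],[43,18],[45,0]]
[[7,7],[25,9],[36,0],[43,18],[45,0]]
[[7,7],[25,9],[36,0],[43,18],[45,0]]
[[7,7],[13,9],[14,7],[25,9],[36,0],[43,18],[45,0]]
[[7,7],[13,9],[14,7],[25,9],[36,5],[37,0],[43,18],[45,0]]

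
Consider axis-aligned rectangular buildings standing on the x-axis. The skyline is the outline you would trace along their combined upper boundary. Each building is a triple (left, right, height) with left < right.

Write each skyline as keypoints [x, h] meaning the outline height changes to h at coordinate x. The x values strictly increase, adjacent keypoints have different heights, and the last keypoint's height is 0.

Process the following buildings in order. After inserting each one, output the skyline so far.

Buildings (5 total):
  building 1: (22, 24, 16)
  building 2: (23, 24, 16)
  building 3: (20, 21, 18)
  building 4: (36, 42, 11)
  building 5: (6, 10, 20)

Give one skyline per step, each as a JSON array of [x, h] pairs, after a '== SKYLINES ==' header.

== SKYLINES ==
[[22,16],[24,0]]
[[22,16],[24,0]]
[[20,18],[21,0],[22,16],[24,0]]
[[20,18],[21,0],[22,16],[24,0],[36,11],[42,0]]
[[6,20],[10,0],[20,18],[21,0],[22,16],[24,0],[36,11],[42,0]]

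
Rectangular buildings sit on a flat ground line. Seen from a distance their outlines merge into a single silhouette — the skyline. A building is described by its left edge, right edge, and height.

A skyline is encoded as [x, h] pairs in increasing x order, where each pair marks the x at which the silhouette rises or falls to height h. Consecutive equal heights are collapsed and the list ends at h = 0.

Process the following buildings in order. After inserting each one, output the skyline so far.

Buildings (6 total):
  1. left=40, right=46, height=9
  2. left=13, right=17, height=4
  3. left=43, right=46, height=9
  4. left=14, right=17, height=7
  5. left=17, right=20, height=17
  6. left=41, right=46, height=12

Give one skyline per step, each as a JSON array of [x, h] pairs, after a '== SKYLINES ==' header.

== SKYLINES ==
[[40,9],[46,0]]
[[13,4],[17,0],[40,9],[46,0]]
[[13,4],[17,0],[40,9],[46,0]]
[[13,4],[14,7],[17,0],[40,9],[46,0]]
[[13,4],[14,7],[17,17],[20,0],[40,9],[46,0]]
[[13,4],[14,7],[17,17],[20,0],[40,9],[41,12],[46,0]]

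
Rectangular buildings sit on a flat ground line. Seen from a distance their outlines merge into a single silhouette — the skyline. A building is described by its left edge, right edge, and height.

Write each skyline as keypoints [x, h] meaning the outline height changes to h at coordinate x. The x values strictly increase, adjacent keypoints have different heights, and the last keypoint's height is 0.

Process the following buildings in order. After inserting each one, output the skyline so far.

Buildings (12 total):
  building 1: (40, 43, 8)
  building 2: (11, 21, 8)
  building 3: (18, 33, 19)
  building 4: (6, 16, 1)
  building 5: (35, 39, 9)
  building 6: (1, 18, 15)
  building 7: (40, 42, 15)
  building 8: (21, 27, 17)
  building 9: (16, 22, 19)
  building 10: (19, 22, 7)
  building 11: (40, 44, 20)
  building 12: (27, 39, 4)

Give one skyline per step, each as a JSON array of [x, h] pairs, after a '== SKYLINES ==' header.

== SKYLINES ==
[[40,8],[43,0]]
[[11,8],[21,0],[40,8],[43,0]]
[[11,8],[18,19],[33,0],[40,8],[43,0]]
[[6,1],[11,8],[18,19],[33,0],[40,8],[43,0]]
[[6,1],[11,8],[18,19],[33,0],[35,9],[39,0],[40,8],[43,0]]
[[1,15],[18,19],[33,0],[35,9],[39,0],[40,8],[43,0]]
[[1,15],[18,19],[33,0],[35,9],[39,0],[40,15],[42,8],[43,0]]
[[1,15],[18,19],[33,0],[35,9],[39,0],[40,15],[42,8],[43,0]]
[[1,15],[16,19],[33,0],[35,9],[39,0],[40,15],[42,8],[43,0]]
[[1,15],[16,19],[33,0],[35,9],[39,0],[40,15],[42,8],[43,0]]
[[1,15],[16,19],[33,0],[35,9],[39,0],[40,20],[44,0]]
[[1,15],[16,19],[33,4],[35,9],[39,0],[40,20],[44,0]]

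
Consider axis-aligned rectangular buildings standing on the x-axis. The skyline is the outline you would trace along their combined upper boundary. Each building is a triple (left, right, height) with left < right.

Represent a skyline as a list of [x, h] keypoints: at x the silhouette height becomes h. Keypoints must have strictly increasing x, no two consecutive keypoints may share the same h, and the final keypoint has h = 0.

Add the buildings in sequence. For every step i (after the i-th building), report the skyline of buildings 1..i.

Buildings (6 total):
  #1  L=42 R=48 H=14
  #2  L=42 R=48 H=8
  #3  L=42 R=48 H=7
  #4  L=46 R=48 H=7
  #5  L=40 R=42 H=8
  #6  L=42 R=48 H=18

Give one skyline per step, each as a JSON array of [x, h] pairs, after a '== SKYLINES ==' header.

== SKYLINES ==
[[42,14],[48,0]]
[[42,14],[48,0]]
[[42,14],[48,0]]
[[42,14],[48,0]]
[[40,8],[42,14],[48,0]]
[[40,8],[42,18],[48,0]]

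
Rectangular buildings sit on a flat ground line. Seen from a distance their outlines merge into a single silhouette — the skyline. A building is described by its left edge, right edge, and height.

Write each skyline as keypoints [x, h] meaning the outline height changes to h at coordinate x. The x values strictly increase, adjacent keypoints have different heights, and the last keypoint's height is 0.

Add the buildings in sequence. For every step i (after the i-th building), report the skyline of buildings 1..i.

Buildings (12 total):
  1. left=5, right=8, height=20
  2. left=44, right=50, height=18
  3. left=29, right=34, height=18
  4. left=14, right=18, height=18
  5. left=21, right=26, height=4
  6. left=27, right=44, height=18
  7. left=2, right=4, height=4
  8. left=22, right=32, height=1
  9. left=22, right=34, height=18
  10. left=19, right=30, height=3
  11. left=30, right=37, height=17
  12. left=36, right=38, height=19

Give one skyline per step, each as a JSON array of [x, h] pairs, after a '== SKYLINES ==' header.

== SKYLINES ==
[[5,20],[8,0]]
[[5,20],[8,0],[44,18],[50,0]]
[[5,20],[8,0],[29,18],[34,0],[44,18],[50,0]]
[[5,20],[8,0],[14,18],[18,0],[29,18],[34,0],[44,18],[50,0]]
[[5,20],[8,0],[14,18],[18,0],[21,4],[26,0],[29,18],[34,0],[44,18],[50,0]]
[[5,20],[8,0],[14,18],[18,0],[21,4],[26,0],[27,18],[50,0]]
[[2,4],[4,0],[5,20],[8,0],[14,18],[18,0],[21,4],[26,0],[27,18],[50,0]]
[[2,4],[4,0],[5,20],[8,0],[14,18],[18,0],[21,4],[26,1],[27,18],[50,0]]
[[2,4],[4,0],[5,20],[8,0],[14,18],[18,0],[21,4],[22,18],[50,0]]
[[2,4],[4,0],[5,20],[8,0],[14,18],[18,0],[19,3],[21,4],[22,18],[50,0]]
[[2,4],[4,0],[5,20],[8,0],[14,18],[18,0],[19,3],[21,4],[22,18],[50,0]]
[[2,4],[4,0],[5,20],[8,0],[14,18],[18,0],[19,3],[21,4],[22,18],[36,19],[38,18],[50,0]]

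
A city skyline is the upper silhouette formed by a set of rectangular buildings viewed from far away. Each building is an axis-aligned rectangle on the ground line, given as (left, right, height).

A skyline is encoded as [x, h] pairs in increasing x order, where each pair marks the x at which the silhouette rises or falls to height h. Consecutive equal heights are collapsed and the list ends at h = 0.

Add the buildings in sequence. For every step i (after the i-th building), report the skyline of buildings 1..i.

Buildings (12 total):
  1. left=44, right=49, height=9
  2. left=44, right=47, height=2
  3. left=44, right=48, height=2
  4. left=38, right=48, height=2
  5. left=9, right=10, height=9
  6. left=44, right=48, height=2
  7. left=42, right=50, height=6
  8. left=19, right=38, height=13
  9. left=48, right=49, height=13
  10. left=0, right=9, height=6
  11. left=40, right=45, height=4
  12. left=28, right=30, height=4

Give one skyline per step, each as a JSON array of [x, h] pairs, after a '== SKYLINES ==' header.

== SKYLINES ==
[[44,9],[49,0]]
[[44,9],[49,0]]
[[44,9],[49,0]]
[[38,2],[44,9],[49,0]]
[[9,9],[10,0],[38,2],[44,9],[49,0]]
[[9,9],[10,0],[38,2],[44,9],[49,0]]
[[9,9],[10,0],[38,2],[42,6],[44,9],[49,6],[50,0]]
[[9,9],[10,0],[19,13],[38,2],[42,6],[44,9],[49,6],[50,0]]
[[9,9],[10,0],[19,13],[38,2],[42,6],[44,9],[48,13],[49,6],[50,0]]
[[0,6],[9,9],[10,0],[19,13],[38,2],[42,6],[44,9],[48,13],[49,6],[50,0]]
[[0,6],[9,9],[10,0],[19,13],[38,2],[40,4],[42,6],[44,9],[48,13],[49,6],[50,0]]
[[0,6],[9,9],[10,0],[19,13],[38,2],[40,4],[42,6],[44,9],[48,13],[49,6],[50,0]]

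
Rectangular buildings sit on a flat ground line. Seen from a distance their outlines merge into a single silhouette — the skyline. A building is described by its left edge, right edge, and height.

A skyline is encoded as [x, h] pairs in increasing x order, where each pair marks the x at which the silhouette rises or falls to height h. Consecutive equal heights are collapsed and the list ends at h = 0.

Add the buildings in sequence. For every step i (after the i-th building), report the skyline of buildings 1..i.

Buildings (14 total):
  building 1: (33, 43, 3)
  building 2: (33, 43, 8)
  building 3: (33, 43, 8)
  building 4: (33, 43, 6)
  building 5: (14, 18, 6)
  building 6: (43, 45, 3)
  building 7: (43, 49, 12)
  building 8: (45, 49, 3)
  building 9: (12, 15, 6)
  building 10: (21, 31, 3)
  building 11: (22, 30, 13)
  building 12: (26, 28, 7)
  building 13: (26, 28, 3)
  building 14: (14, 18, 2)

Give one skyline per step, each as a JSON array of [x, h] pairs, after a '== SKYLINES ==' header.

== SKYLINES ==
[[33,3],[43,0]]
[[33,8],[43,0]]
[[33,8],[43,0]]
[[33,8],[43,0]]
[[14,6],[18,0],[33,8],[43,0]]
[[14,6],[18,0],[33,8],[43,3],[45,0]]
[[14,6],[18,0],[33,8],[43,12],[49,0]]
[[14,6],[18,0],[33,8],[43,12],[49,0]]
[[12,6],[18,0],[33,8],[43,12],[49,0]]
[[12,6],[18,0],[21,3],[31,0],[33,8],[43,12],[49,0]]
[[12,6],[18,0],[21,3],[22,13],[30,3],[31,0],[33,8],[43,12],[49,0]]
[[12,6],[18,0],[21,3],[22,13],[30,3],[31,0],[33,8],[43,12],[49,0]]
[[12,6],[18,0],[21,3],[22,13],[30,3],[31,0],[33,8],[43,12],[49,0]]
[[12,6],[18,0],[21,3],[22,13],[30,3],[31,0],[33,8],[43,12],[49,0]]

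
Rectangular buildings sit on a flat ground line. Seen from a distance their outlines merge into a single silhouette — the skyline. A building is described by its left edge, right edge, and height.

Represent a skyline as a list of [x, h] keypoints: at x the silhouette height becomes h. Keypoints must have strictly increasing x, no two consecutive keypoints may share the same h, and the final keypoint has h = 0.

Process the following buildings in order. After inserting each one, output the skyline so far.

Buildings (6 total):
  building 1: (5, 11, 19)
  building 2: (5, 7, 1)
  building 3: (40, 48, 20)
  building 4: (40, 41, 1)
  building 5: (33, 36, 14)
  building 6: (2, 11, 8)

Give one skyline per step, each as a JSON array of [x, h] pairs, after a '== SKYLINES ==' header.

== SKYLINES ==
[[5,19],[11,0]]
[[5,19],[11,0]]
[[5,19],[11,0],[40,20],[48,0]]
[[5,19],[11,0],[40,20],[48,0]]
[[5,19],[11,0],[33,14],[36,0],[40,20],[48,0]]
[[2,8],[5,19],[11,0],[33,14],[36,0],[40,20],[48,0]]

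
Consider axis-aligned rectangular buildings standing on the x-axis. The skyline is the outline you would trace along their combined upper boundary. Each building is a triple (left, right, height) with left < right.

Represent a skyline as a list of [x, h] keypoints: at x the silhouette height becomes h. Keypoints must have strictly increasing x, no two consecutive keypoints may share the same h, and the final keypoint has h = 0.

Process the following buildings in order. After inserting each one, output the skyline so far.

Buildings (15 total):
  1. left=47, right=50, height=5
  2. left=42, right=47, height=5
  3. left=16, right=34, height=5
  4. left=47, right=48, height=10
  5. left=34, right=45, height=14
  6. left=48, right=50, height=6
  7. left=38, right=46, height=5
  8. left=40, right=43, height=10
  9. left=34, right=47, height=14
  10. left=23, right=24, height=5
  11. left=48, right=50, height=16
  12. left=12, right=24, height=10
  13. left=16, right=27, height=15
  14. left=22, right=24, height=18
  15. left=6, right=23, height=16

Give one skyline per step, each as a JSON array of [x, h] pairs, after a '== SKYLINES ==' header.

== SKYLINES ==
[[47,5],[50,0]]
[[42,5],[50,0]]
[[16,5],[34,0],[42,5],[50,0]]
[[16,5],[34,0],[42,5],[47,10],[48,5],[50,0]]
[[16,5],[34,14],[45,5],[47,10],[48,5],[50,0]]
[[16,5],[34,14],[45,5],[47,10],[48,6],[50,0]]
[[16,5],[34,14],[45,5],[47,10],[48,6],[50,0]]
[[16,5],[34,14],[45,5],[47,10],[48,6],[50,0]]
[[16,5],[34,14],[47,10],[48,6],[50,0]]
[[16,5],[34,14],[47,10],[48,6],[50,0]]
[[16,5],[34,14],[47,10],[48,16],[50,0]]
[[12,10],[24,5],[34,14],[47,10],[48,16],[50,0]]
[[12,10],[16,15],[27,5],[34,14],[47,10],[48,16],[50,0]]
[[12,10],[16,15],[22,18],[24,15],[27,5],[34,14],[47,10],[48,16],[50,0]]
[[6,16],[22,18],[24,15],[27,5],[34,14],[47,10],[48,16],[50,0]]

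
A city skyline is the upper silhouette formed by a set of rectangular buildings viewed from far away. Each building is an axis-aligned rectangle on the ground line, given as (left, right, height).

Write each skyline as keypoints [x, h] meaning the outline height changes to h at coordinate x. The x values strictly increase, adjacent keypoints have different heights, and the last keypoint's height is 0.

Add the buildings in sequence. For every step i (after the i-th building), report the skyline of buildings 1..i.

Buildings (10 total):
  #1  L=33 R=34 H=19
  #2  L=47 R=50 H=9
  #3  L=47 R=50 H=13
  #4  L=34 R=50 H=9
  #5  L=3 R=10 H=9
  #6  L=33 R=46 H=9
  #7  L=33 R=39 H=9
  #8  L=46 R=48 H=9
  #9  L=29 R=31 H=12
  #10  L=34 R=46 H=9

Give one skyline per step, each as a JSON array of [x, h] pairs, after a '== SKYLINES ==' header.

== SKYLINES ==
[[33,19],[34,0]]
[[33,19],[34,0],[47,9],[50,0]]
[[33,19],[34,0],[47,13],[50,0]]
[[33,19],[34,9],[47,13],[50,0]]
[[3,9],[10,0],[33,19],[34,9],[47,13],[50,0]]
[[3,9],[10,0],[33,19],[34,9],[47,13],[50,0]]
[[3,9],[10,0],[33,19],[34,9],[47,13],[50,0]]
[[3,9],[10,0],[33,19],[34,9],[47,13],[50,0]]
[[3,9],[10,0],[29,12],[31,0],[33,19],[34,9],[47,13],[50,0]]
[[3,9],[10,0],[29,12],[31,0],[33,19],[34,9],[47,13],[50,0]]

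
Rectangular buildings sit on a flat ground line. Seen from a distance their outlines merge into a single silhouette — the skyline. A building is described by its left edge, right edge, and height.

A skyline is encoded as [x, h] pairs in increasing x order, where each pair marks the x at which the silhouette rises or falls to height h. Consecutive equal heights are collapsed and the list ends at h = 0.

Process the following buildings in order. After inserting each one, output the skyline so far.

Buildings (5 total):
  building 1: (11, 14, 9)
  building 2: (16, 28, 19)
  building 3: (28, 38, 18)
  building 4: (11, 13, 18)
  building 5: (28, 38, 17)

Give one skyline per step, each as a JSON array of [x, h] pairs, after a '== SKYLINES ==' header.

== SKYLINES ==
[[11,9],[14,0]]
[[11,9],[14,0],[16,19],[28,0]]
[[11,9],[14,0],[16,19],[28,18],[38,0]]
[[11,18],[13,9],[14,0],[16,19],[28,18],[38,0]]
[[11,18],[13,9],[14,0],[16,19],[28,18],[38,0]]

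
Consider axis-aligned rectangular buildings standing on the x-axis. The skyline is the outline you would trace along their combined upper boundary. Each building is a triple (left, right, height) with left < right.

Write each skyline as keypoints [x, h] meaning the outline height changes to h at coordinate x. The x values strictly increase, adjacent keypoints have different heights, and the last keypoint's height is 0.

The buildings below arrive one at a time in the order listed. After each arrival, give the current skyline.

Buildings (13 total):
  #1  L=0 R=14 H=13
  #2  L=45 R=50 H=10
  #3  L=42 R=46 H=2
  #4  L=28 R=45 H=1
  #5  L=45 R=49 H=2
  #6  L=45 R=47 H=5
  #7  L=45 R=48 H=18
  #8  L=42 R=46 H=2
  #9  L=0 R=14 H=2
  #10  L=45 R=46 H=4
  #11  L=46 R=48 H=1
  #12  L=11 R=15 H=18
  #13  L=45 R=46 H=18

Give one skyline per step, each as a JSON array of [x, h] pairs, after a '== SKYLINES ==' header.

== SKYLINES ==
[[0,13],[14,0]]
[[0,13],[14,0],[45,10],[50,0]]
[[0,13],[14,0],[42,2],[45,10],[50,0]]
[[0,13],[14,0],[28,1],[42,2],[45,10],[50,0]]
[[0,13],[14,0],[28,1],[42,2],[45,10],[50,0]]
[[0,13],[14,0],[28,1],[42,2],[45,10],[50,0]]
[[0,13],[14,0],[28,1],[42,2],[45,18],[48,10],[50,0]]
[[0,13],[14,0],[28,1],[42,2],[45,18],[48,10],[50,0]]
[[0,13],[14,0],[28,1],[42,2],[45,18],[48,10],[50,0]]
[[0,13],[14,0],[28,1],[42,2],[45,18],[48,10],[50,0]]
[[0,13],[14,0],[28,1],[42,2],[45,18],[48,10],[50,0]]
[[0,13],[11,18],[15,0],[28,1],[42,2],[45,18],[48,10],[50,0]]
[[0,13],[11,18],[15,0],[28,1],[42,2],[45,18],[48,10],[50,0]]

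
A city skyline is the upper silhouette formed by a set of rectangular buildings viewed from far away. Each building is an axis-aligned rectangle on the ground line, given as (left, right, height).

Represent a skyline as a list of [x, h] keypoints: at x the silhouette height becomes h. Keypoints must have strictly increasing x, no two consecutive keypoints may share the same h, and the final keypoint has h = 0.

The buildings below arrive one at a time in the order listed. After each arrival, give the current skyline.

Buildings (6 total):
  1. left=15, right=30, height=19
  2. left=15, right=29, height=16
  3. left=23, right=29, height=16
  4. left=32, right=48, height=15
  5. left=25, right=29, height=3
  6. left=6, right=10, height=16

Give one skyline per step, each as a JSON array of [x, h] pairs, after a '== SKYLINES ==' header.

== SKYLINES ==
[[15,19],[30,0]]
[[15,19],[30,0]]
[[15,19],[30,0]]
[[15,19],[30,0],[32,15],[48,0]]
[[15,19],[30,0],[32,15],[48,0]]
[[6,16],[10,0],[15,19],[30,0],[32,15],[48,0]]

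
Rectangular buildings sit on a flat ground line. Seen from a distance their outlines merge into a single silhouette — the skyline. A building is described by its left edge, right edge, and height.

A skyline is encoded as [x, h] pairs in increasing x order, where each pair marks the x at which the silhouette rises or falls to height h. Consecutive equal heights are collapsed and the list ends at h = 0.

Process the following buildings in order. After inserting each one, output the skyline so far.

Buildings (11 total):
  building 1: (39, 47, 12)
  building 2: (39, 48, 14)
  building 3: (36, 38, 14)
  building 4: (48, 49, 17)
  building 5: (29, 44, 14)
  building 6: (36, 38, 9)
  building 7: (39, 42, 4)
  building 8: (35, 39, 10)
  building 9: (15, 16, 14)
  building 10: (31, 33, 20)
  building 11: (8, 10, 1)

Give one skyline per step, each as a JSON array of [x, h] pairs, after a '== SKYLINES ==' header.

== SKYLINES ==
[[39,12],[47,0]]
[[39,14],[48,0]]
[[36,14],[38,0],[39,14],[48,0]]
[[36,14],[38,0],[39,14],[48,17],[49,0]]
[[29,14],[48,17],[49,0]]
[[29,14],[48,17],[49,0]]
[[29,14],[48,17],[49,0]]
[[29,14],[48,17],[49,0]]
[[15,14],[16,0],[29,14],[48,17],[49,0]]
[[15,14],[16,0],[29,14],[31,20],[33,14],[48,17],[49,0]]
[[8,1],[10,0],[15,14],[16,0],[29,14],[31,20],[33,14],[48,17],[49,0]]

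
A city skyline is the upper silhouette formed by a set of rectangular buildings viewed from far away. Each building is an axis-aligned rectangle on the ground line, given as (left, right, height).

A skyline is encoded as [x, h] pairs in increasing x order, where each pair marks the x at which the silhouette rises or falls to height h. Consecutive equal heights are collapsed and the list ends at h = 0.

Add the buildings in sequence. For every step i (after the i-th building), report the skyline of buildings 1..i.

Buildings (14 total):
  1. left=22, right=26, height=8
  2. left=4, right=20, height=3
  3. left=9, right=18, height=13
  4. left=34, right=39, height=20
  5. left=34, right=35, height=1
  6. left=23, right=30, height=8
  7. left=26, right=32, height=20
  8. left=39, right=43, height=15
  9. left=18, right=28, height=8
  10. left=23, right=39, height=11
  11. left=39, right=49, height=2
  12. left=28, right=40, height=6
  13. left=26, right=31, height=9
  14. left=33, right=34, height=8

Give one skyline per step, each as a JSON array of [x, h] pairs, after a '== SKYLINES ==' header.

== SKYLINES ==
[[22,8],[26,0]]
[[4,3],[20,0],[22,8],[26,0]]
[[4,3],[9,13],[18,3],[20,0],[22,8],[26,0]]
[[4,3],[9,13],[18,3],[20,0],[22,8],[26,0],[34,20],[39,0]]
[[4,3],[9,13],[18,3],[20,0],[22,8],[26,0],[34,20],[39,0]]
[[4,3],[9,13],[18,3],[20,0],[22,8],[30,0],[34,20],[39,0]]
[[4,3],[9,13],[18,3],[20,0],[22,8],[26,20],[32,0],[34,20],[39,0]]
[[4,3],[9,13],[18,3],[20,0],[22,8],[26,20],[32,0],[34,20],[39,15],[43,0]]
[[4,3],[9,13],[18,8],[26,20],[32,0],[34,20],[39,15],[43,0]]
[[4,3],[9,13],[18,8],[23,11],[26,20],[32,11],[34,20],[39,15],[43,0]]
[[4,3],[9,13],[18,8],[23,11],[26,20],[32,11],[34,20],[39,15],[43,2],[49,0]]
[[4,3],[9,13],[18,8],[23,11],[26,20],[32,11],[34,20],[39,15],[43,2],[49,0]]
[[4,3],[9,13],[18,8],[23,11],[26,20],[32,11],[34,20],[39,15],[43,2],[49,0]]
[[4,3],[9,13],[18,8],[23,11],[26,20],[32,11],[34,20],[39,15],[43,2],[49,0]]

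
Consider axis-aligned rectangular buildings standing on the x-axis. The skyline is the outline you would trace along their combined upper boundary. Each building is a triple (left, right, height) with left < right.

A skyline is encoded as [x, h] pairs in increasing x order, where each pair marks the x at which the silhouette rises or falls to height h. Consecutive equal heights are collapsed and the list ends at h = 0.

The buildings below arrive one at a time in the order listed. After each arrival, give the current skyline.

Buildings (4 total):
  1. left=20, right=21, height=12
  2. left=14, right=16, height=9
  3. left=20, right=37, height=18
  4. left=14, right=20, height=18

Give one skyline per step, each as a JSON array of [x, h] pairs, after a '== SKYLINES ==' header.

== SKYLINES ==
[[20,12],[21,0]]
[[14,9],[16,0],[20,12],[21,0]]
[[14,9],[16,0],[20,18],[37,0]]
[[14,18],[37,0]]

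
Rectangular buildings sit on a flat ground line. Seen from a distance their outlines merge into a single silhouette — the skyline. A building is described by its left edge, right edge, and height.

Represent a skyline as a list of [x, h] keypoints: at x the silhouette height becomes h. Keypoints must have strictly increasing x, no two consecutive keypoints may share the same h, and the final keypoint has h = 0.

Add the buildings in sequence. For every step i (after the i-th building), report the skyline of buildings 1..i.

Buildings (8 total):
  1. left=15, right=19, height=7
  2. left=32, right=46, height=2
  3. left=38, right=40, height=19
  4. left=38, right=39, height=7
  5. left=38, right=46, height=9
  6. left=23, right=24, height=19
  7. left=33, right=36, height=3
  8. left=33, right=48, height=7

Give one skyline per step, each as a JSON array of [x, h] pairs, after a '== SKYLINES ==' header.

== SKYLINES ==
[[15,7],[19,0]]
[[15,7],[19,0],[32,2],[46,0]]
[[15,7],[19,0],[32,2],[38,19],[40,2],[46,0]]
[[15,7],[19,0],[32,2],[38,19],[40,2],[46,0]]
[[15,7],[19,0],[32,2],[38,19],[40,9],[46,0]]
[[15,7],[19,0],[23,19],[24,0],[32,2],[38,19],[40,9],[46,0]]
[[15,7],[19,0],[23,19],[24,0],[32,2],[33,3],[36,2],[38,19],[40,9],[46,0]]
[[15,7],[19,0],[23,19],[24,0],[32,2],[33,7],[38,19],[40,9],[46,7],[48,0]]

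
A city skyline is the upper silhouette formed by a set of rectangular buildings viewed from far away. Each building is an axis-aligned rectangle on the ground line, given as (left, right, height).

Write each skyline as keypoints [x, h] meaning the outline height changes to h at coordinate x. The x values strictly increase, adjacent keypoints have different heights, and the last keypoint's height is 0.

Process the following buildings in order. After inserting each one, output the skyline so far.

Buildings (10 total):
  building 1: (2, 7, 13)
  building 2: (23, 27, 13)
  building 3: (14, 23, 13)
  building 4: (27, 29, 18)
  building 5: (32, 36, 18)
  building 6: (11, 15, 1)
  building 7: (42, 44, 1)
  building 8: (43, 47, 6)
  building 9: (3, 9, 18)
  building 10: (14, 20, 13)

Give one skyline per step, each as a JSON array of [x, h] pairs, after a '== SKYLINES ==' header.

== SKYLINES ==
[[2,13],[7,0]]
[[2,13],[7,0],[23,13],[27,0]]
[[2,13],[7,0],[14,13],[27,0]]
[[2,13],[7,0],[14,13],[27,18],[29,0]]
[[2,13],[7,0],[14,13],[27,18],[29,0],[32,18],[36,0]]
[[2,13],[7,0],[11,1],[14,13],[27,18],[29,0],[32,18],[36,0]]
[[2,13],[7,0],[11,1],[14,13],[27,18],[29,0],[32,18],[36,0],[42,1],[44,0]]
[[2,13],[7,0],[11,1],[14,13],[27,18],[29,0],[32,18],[36,0],[42,1],[43,6],[47,0]]
[[2,13],[3,18],[9,0],[11,1],[14,13],[27,18],[29,0],[32,18],[36,0],[42,1],[43,6],[47,0]]
[[2,13],[3,18],[9,0],[11,1],[14,13],[27,18],[29,0],[32,18],[36,0],[42,1],[43,6],[47,0]]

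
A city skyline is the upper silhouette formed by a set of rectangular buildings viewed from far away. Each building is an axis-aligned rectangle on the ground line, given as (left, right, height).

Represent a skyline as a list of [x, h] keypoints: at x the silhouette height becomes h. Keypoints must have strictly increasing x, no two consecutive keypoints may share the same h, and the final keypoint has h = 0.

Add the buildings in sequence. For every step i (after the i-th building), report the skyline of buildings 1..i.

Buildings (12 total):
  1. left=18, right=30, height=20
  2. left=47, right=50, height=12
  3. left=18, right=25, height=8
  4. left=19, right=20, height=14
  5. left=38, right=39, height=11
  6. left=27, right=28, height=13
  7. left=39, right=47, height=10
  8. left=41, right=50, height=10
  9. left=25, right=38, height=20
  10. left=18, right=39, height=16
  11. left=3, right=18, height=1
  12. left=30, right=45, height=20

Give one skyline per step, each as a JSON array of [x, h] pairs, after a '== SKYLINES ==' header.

== SKYLINES ==
[[18,20],[30,0]]
[[18,20],[30,0],[47,12],[50,0]]
[[18,20],[30,0],[47,12],[50,0]]
[[18,20],[30,0],[47,12],[50,0]]
[[18,20],[30,0],[38,11],[39,0],[47,12],[50,0]]
[[18,20],[30,0],[38,11],[39,0],[47,12],[50,0]]
[[18,20],[30,0],[38,11],[39,10],[47,12],[50,0]]
[[18,20],[30,0],[38,11],[39,10],[47,12],[50,0]]
[[18,20],[38,11],[39,10],[47,12],[50,0]]
[[18,20],[38,16],[39,10],[47,12],[50,0]]
[[3,1],[18,20],[38,16],[39,10],[47,12],[50,0]]
[[3,1],[18,20],[45,10],[47,12],[50,0]]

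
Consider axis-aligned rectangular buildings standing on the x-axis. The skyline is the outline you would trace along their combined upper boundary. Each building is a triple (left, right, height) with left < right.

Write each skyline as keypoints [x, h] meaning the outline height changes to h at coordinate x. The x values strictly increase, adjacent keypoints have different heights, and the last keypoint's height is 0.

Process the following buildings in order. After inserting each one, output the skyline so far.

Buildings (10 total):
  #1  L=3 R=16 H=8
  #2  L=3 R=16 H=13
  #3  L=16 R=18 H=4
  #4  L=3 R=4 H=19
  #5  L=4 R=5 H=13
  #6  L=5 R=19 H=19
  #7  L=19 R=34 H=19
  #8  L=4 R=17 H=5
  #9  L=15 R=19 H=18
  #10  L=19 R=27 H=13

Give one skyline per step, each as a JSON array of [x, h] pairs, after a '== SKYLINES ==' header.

== SKYLINES ==
[[3,8],[16,0]]
[[3,13],[16,0]]
[[3,13],[16,4],[18,0]]
[[3,19],[4,13],[16,4],[18,0]]
[[3,19],[4,13],[16,4],[18,0]]
[[3,19],[4,13],[5,19],[19,0]]
[[3,19],[4,13],[5,19],[34,0]]
[[3,19],[4,13],[5,19],[34,0]]
[[3,19],[4,13],[5,19],[34,0]]
[[3,19],[4,13],[5,19],[34,0]]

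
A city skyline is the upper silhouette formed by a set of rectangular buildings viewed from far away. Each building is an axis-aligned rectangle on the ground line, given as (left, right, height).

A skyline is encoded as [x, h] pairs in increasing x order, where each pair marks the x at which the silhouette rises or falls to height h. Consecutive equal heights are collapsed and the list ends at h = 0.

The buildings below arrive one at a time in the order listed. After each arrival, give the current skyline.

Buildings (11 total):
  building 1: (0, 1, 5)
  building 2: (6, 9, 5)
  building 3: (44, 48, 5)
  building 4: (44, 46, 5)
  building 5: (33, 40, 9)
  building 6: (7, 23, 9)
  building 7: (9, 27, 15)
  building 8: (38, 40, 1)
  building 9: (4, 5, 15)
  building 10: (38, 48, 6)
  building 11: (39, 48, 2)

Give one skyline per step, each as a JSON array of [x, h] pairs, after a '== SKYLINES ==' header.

== SKYLINES ==
[[0,5],[1,0]]
[[0,5],[1,0],[6,5],[9,0]]
[[0,5],[1,0],[6,5],[9,0],[44,5],[48,0]]
[[0,5],[1,0],[6,5],[9,0],[44,5],[48,0]]
[[0,5],[1,0],[6,5],[9,0],[33,9],[40,0],[44,5],[48,0]]
[[0,5],[1,0],[6,5],[7,9],[23,0],[33,9],[40,0],[44,5],[48,0]]
[[0,5],[1,0],[6,5],[7,9],[9,15],[27,0],[33,9],[40,0],[44,5],[48,0]]
[[0,5],[1,0],[6,5],[7,9],[9,15],[27,0],[33,9],[40,0],[44,5],[48,0]]
[[0,5],[1,0],[4,15],[5,0],[6,5],[7,9],[9,15],[27,0],[33,9],[40,0],[44,5],[48,0]]
[[0,5],[1,0],[4,15],[5,0],[6,5],[7,9],[9,15],[27,0],[33,9],[40,6],[48,0]]
[[0,5],[1,0],[4,15],[5,0],[6,5],[7,9],[9,15],[27,0],[33,9],[40,6],[48,0]]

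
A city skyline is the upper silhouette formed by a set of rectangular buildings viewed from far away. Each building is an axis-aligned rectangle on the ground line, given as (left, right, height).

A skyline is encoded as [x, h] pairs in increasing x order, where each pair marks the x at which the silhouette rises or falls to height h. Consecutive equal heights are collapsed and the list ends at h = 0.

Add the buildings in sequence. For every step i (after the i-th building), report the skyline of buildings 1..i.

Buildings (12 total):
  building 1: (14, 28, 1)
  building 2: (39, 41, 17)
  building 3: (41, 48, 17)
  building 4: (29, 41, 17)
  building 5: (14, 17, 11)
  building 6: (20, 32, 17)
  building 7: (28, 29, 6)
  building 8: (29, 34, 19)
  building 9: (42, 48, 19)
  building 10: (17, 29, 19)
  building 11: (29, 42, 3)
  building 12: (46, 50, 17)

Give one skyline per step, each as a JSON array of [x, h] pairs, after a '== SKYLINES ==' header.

== SKYLINES ==
[[14,1],[28,0]]
[[14,1],[28,0],[39,17],[41,0]]
[[14,1],[28,0],[39,17],[48,0]]
[[14,1],[28,0],[29,17],[48,0]]
[[14,11],[17,1],[28,0],[29,17],[48,0]]
[[14,11],[17,1],[20,17],[48,0]]
[[14,11],[17,1],[20,17],[48,0]]
[[14,11],[17,1],[20,17],[29,19],[34,17],[48,0]]
[[14,11],[17,1],[20,17],[29,19],[34,17],[42,19],[48,0]]
[[14,11],[17,19],[34,17],[42,19],[48,0]]
[[14,11],[17,19],[34,17],[42,19],[48,0]]
[[14,11],[17,19],[34,17],[42,19],[48,17],[50,0]]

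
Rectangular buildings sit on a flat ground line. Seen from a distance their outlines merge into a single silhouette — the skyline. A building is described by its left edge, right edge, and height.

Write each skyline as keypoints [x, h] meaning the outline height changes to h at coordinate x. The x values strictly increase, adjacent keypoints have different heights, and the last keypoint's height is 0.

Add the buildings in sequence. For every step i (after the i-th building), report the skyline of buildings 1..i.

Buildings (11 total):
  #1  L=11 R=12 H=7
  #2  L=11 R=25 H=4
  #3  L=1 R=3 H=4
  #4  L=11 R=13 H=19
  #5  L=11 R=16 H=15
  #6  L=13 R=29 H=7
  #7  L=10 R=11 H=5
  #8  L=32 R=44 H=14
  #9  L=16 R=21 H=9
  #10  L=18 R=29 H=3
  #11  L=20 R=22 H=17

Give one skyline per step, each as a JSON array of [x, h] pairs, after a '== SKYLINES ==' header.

== SKYLINES ==
[[11,7],[12,0]]
[[11,7],[12,4],[25,0]]
[[1,4],[3,0],[11,7],[12,4],[25,0]]
[[1,4],[3,0],[11,19],[13,4],[25,0]]
[[1,4],[3,0],[11,19],[13,15],[16,4],[25,0]]
[[1,4],[3,0],[11,19],[13,15],[16,7],[29,0]]
[[1,4],[3,0],[10,5],[11,19],[13,15],[16,7],[29,0]]
[[1,4],[3,0],[10,5],[11,19],[13,15],[16,7],[29,0],[32,14],[44,0]]
[[1,4],[3,0],[10,5],[11,19],[13,15],[16,9],[21,7],[29,0],[32,14],[44,0]]
[[1,4],[3,0],[10,5],[11,19],[13,15],[16,9],[21,7],[29,0],[32,14],[44,0]]
[[1,4],[3,0],[10,5],[11,19],[13,15],[16,9],[20,17],[22,7],[29,0],[32,14],[44,0]]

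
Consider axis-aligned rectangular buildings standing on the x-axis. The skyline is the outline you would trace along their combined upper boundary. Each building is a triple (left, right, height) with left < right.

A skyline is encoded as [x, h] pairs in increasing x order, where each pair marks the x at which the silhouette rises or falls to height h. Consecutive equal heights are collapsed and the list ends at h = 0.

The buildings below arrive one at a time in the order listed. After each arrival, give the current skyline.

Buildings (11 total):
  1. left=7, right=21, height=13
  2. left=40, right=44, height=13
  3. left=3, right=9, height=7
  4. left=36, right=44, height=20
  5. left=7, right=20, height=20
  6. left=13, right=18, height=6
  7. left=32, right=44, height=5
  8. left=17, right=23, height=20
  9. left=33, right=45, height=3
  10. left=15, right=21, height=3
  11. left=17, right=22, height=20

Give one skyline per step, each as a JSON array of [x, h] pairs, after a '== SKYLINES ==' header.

== SKYLINES ==
[[7,13],[21,0]]
[[7,13],[21,0],[40,13],[44,0]]
[[3,7],[7,13],[21,0],[40,13],[44,0]]
[[3,7],[7,13],[21,0],[36,20],[44,0]]
[[3,7],[7,20],[20,13],[21,0],[36,20],[44,0]]
[[3,7],[7,20],[20,13],[21,0],[36,20],[44,0]]
[[3,7],[7,20],[20,13],[21,0],[32,5],[36,20],[44,0]]
[[3,7],[7,20],[23,0],[32,5],[36,20],[44,0]]
[[3,7],[7,20],[23,0],[32,5],[36,20],[44,3],[45,0]]
[[3,7],[7,20],[23,0],[32,5],[36,20],[44,3],[45,0]]
[[3,7],[7,20],[23,0],[32,5],[36,20],[44,3],[45,0]]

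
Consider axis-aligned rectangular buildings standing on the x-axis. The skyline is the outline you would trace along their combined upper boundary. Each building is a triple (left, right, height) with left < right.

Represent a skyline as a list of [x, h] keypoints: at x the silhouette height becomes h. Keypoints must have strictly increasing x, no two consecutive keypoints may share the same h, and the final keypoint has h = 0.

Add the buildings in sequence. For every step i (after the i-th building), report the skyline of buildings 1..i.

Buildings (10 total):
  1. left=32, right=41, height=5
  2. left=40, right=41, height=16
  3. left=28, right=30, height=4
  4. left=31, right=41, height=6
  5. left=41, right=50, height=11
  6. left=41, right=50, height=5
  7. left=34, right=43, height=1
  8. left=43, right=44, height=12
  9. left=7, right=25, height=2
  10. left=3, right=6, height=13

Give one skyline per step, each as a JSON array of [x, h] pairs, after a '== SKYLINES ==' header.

== SKYLINES ==
[[32,5],[41,0]]
[[32,5],[40,16],[41,0]]
[[28,4],[30,0],[32,5],[40,16],[41,0]]
[[28,4],[30,0],[31,6],[40,16],[41,0]]
[[28,4],[30,0],[31,6],[40,16],[41,11],[50,0]]
[[28,4],[30,0],[31,6],[40,16],[41,11],[50,0]]
[[28,4],[30,0],[31,6],[40,16],[41,11],[50,0]]
[[28,4],[30,0],[31,6],[40,16],[41,11],[43,12],[44,11],[50,0]]
[[7,2],[25,0],[28,4],[30,0],[31,6],[40,16],[41,11],[43,12],[44,11],[50,0]]
[[3,13],[6,0],[7,2],[25,0],[28,4],[30,0],[31,6],[40,16],[41,11],[43,12],[44,11],[50,0]]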